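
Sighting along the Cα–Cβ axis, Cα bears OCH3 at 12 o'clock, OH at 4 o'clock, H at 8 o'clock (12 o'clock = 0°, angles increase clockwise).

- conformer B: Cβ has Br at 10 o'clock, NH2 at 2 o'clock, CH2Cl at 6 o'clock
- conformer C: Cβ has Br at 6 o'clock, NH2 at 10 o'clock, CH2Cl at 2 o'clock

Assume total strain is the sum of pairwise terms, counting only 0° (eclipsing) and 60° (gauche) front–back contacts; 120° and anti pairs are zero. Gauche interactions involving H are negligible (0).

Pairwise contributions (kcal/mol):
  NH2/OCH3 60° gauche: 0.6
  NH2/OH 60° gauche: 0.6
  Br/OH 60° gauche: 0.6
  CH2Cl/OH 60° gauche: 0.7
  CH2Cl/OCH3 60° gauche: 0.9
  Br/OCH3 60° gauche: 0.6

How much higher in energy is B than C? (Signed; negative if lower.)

B is staggered. OCH3 at 0° is gauche with Br at 300° (0.6); OCH3 at 0° is gauche with NH2 at 60° (0.6); OH at 120° is gauche with NH2 at 60° (0.6); OH at 120° is gauche with CH2Cl at 180° (0.7). Total 2.5 kcal/mol.
C is staggered. OCH3 at 0° is gauche with NH2 at 300° (0.6); OCH3 at 0° is gauche with CH2Cl at 60° (0.9); OH at 120° is gauche with Br at 180° (0.6); OH at 120° is gauche with CH2Cl at 60° (0.7). Total 2.8 kcal/mol.
E(B) − E(C) = 2.5 − 2.8 = -0.3 kcal/mol.

-0.3 kcal/mol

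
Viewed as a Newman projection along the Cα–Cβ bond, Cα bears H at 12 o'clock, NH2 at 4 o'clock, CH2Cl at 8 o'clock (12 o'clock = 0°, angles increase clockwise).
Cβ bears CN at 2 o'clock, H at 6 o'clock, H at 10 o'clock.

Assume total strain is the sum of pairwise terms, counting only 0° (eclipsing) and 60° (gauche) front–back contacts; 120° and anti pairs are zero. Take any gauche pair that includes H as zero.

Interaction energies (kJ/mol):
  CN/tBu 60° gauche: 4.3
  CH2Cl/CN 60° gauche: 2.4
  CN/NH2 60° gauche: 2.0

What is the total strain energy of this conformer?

2.0 kJ/mol

This conformer (staggered): NH2–CN gauche; 2.0 = 2.0 kJ/mol.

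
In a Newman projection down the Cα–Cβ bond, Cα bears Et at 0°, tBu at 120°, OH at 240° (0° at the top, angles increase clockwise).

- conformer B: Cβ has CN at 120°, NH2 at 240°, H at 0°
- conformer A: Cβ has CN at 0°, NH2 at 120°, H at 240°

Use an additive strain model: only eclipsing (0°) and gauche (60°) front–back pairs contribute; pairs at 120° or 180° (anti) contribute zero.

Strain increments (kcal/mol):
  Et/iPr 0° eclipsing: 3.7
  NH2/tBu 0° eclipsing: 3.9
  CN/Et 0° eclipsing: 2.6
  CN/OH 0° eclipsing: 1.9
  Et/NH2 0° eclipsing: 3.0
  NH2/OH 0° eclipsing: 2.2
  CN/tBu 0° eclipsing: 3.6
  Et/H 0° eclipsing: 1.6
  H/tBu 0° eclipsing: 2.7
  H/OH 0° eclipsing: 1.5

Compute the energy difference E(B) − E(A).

-0.6 kcal/mol

B (eclipsed): Et–H eclipsed, tBu–CN eclipsed, OH–NH2 eclipsed; 1.6 + 3.6 + 2.2 = 7.4 kcal/mol.
A (eclipsed): Et–CN eclipsed, tBu–NH2 eclipsed, OH–H eclipsed; 2.6 + 3.9 + 1.5 = 8.0 kcal/mol.
E(B) − E(A) = 7.4 − 8.0 = -0.6 kcal/mol.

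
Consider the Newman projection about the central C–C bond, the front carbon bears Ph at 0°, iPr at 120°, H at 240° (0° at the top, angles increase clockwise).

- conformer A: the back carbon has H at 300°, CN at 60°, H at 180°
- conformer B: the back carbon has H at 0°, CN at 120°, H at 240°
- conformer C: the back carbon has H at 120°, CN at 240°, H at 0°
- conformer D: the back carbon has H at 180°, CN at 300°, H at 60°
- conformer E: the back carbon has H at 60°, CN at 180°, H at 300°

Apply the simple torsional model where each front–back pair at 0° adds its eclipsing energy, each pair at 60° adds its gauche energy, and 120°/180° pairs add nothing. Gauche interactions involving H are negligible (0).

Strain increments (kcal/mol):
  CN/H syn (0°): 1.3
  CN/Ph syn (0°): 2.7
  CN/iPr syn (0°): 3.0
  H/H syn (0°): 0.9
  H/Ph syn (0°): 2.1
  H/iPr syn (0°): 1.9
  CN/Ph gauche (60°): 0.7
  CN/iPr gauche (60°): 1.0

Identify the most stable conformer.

A is staggered. Ph at 0° is gauche with CN at 60° (0.7); iPr at 120° is gauche with CN at 60° (1.0). Total 1.7 kcal/mol.
B is eclipsed. Ph at 0° is eclipsed with H at 0° (2.1); iPr at 120° is eclipsed with CN at 120° (3.0); H at 240° is eclipsed with H at 240° (0.9). Total 6.0 kcal/mol.
C is eclipsed. Ph at 0° is eclipsed with H at 0° (2.1); iPr at 120° is eclipsed with H at 120° (1.9); H at 240° is eclipsed with CN at 240° (1.3). Total 5.3 kcal/mol.
D is staggered. Ph at 0° is gauche with CN at 300° (0.7). Total 0.7 kcal/mol.
E is staggered. iPr at 120° is gauche with CN at 180° (1.0). Total 1.0 kcal/mol.
D has the lowest total (0.7 kcal/mol).

D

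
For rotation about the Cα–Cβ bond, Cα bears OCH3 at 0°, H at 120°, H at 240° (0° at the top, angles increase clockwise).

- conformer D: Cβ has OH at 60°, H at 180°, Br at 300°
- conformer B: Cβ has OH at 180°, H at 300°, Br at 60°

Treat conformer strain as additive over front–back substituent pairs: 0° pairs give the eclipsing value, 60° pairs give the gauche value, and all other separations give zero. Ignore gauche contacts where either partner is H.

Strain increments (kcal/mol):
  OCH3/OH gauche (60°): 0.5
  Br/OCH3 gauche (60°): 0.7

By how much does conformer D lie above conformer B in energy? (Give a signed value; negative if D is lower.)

+0.5 kcal/mol

D (staggered): OCH3–OH gauche, OCH3–Br gauche; 0.5 + 0.7 = 1.2 kcal/mol.
B (staggered): OCH3–Br gauche; 0.7 = 0.7 kcal/mol.
E(D) − E(B) = 1.2 − 0.7 = +0.5 kcal/mol.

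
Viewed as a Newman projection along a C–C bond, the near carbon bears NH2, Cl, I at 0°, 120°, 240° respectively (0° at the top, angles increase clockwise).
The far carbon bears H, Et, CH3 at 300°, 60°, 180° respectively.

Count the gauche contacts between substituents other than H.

Non-H gauche pairs: NH2(0°)/Et(60°); Cl(120°)/Et(60°); Cl(120°)/CH3(180°); I(240°)/CH3(180°) — 4 interactions.

4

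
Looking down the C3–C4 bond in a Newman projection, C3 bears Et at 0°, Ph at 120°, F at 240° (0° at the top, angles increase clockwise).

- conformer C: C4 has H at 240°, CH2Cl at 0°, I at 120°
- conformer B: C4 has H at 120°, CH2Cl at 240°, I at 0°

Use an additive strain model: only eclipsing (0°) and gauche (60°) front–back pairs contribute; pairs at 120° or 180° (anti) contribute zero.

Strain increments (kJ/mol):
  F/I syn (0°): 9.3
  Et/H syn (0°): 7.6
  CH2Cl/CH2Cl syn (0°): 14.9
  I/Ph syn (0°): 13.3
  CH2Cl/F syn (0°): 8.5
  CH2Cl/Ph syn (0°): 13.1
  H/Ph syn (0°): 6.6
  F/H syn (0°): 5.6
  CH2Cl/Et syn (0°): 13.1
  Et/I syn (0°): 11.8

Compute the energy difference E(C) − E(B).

C (eclipsed): Et(0°)/CH2Cl(0°) eclipsed 13.1; Ph(120°)/I(120°) eclipsed 13.3; F(240°)/H(240°) eclipsed 5.6 → 32.0 kJ/mol.
B (eclipsed): Et(0°)/I(0°) eclipsed 11.8; Ph(120°)/H(120°) eclipsed 6.6; F(240°)/CH2Cl(240°) eclipsed 8.5 → 26.9 kJ/mol.
E(C) − E(B) = 32.0 − 26.9 = +5.1 kJ/mol.

+5.1 kJ/mol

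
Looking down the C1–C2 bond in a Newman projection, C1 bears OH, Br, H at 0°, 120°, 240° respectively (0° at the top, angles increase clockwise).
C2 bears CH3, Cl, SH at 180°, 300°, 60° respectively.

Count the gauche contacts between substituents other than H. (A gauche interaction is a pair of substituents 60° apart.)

4

Non-H gauche pairs: OH(0°)/Cl(300°); OH(0°)/SH(60°); Br(120°)/CH3(180°); Br(120°)/SH(60°) — 4 interactions.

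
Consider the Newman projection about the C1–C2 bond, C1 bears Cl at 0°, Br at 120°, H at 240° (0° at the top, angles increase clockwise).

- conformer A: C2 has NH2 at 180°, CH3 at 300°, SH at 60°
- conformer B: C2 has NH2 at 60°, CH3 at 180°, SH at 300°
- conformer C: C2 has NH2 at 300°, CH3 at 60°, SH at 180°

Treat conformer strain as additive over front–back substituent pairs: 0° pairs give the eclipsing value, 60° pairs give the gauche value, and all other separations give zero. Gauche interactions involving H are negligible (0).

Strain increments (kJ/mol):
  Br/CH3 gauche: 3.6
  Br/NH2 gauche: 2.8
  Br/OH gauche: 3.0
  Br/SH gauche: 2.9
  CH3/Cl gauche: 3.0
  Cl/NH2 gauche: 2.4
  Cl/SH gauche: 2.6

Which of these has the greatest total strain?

A (staggered): Cl–CH3 gauche, Cl–SH gauche, Br–NH2 gauche, Br–SH gauche; 3.0 + 2.6 + 2.8 + 2.9 = 11.3 kJ/mol.
B (staggered): Cl–NH2 gauche, Cl–SH gauche, Br–NH2 gauche, Br–CH3 gauche; 2.4 + 2.6 + 2.8 + 3.6 = 11.4 kJ/mol.
C (staggered): Cl–NH2 gauche, Cl–CH3 gauche, Br–CH3 gauche, Br–SH gauche; 2.4 + 3.0 + 3.6 + 2.9 = 11.9 kJ/mol.
C has the highest total (11.9 kJ/mol).

C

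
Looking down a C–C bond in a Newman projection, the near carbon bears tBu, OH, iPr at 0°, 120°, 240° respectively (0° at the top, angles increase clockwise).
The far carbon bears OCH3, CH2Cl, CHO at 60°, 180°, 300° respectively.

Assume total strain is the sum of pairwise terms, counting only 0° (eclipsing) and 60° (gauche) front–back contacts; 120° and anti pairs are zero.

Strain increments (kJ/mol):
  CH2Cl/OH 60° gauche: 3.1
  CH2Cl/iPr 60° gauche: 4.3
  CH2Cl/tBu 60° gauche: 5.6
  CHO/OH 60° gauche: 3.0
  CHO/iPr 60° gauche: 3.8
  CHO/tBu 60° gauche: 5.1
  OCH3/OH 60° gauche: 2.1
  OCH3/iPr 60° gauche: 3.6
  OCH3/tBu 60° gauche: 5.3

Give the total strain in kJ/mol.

23.7 kJ/mol

This conformer (staggered): tBu(0°)/OCH3(60°) gauche 5.3; tBu(0°)/CHO(300°) gauche 5.1; OH(120°)/OCH3(60°) gauche 2.1; OH(120°)/CH2Cl(180°) gauche 3.1; iPr(240°)/CH2Cl(180°) gauche 4.3; iPr(240°)/CHO(300°) gauche 3.8 → 23.7 kJ/mol.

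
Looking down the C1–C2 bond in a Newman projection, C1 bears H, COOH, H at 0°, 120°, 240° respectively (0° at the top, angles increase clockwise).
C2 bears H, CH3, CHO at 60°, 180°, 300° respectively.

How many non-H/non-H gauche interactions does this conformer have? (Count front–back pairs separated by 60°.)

1

Non-H gauche pairs: COOH(120°)/CH3(180°) — 1 interaction.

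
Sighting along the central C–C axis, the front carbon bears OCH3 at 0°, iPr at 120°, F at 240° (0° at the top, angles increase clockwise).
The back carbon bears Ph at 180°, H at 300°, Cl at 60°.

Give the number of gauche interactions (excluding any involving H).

Non-H gauche pairs: OCH3(0°)/Cl(60°); iPr(120°)/Ph(180°); iPr(120°)/Cl(60°); F(240°)/Ph(180°) — 4 interactions.

4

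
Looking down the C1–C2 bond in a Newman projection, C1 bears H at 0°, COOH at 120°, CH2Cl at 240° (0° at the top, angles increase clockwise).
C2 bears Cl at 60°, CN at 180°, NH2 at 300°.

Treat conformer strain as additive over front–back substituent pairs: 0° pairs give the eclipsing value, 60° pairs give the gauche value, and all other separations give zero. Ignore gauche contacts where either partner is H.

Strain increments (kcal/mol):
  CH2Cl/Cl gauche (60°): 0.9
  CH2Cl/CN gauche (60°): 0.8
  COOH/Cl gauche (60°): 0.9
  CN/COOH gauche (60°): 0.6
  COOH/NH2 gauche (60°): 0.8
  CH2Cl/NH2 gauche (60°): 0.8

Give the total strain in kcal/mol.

3.1 kcal/mol

This conformer (staggered): COOH(120°)/Cl(60°) gauche 0.9; COOH(120°)/CN(180°) gauche 0.6; CH2Cl(240°)/CN(180°) gauche 0.8; CH2Cl(240°)/NH2(300°) gauche 0.8 → 3.1 kcal/mol.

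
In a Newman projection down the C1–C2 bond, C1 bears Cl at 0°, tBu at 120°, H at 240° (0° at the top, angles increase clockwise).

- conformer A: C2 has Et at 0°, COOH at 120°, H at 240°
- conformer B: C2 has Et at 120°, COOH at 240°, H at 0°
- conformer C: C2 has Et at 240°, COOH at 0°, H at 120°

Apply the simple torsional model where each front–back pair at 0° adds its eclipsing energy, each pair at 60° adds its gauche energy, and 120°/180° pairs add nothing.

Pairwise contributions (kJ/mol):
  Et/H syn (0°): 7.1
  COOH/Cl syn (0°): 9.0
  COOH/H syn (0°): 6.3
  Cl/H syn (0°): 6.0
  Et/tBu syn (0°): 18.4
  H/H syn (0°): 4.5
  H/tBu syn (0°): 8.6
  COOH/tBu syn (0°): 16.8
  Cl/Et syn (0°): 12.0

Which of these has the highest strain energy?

A (eclipsed): Cl(0°)/Et(0°) eclipsed 12.0; tBu(120°)/COOH(120°) eclipsed 16.8; H(240°)/H(240°) eclipsed 4.5 → 33.3 kJ/mol.
B (eclipsed): Cl(0°)/H(0°) eclipsed 6.0; tBu(120°)/Et(120°) eclipsed 18.4; H(240°)/COOH(240°) eclipsed 6.3 → 30.7 kJ/mol.
C (eclipsed): Cl(0°)/COOH(0°) eclipsed 9.0; tBu(120°)/H(120°) eclipsed 8.6; H(240°)/Et(240°) eclipsed 7.1 → 24.7 kJ/mol.
A has the highest total (33.3 kJ/mol).

A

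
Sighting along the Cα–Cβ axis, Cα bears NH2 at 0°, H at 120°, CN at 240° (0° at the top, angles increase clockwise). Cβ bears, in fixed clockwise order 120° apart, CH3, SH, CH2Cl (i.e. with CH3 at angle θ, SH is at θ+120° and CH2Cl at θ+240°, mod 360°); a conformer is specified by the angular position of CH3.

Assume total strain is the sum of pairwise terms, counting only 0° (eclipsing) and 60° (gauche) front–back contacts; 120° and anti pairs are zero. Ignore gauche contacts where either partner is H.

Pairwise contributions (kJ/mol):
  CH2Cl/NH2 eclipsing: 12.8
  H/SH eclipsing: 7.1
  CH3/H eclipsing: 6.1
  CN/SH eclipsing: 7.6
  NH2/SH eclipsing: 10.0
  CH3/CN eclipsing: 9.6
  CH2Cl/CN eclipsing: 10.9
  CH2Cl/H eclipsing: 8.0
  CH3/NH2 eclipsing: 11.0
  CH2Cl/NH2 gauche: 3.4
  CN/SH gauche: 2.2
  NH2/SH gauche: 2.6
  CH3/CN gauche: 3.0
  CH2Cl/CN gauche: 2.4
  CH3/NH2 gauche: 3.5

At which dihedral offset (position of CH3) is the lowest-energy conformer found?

180°

CH3 at 0° (eclipsed): NH2–CH3 eclipsed, H–SH eclipsed, CN–CH2Cl eclipsed; 11.0 + 7.1 + 10.9 = 29.0 kJ/mol.
CH3 at 60° (staggered): NH2–CH3 gauche, NH2–CH2Cl gauche, CN–SH gauche, CN–CH2Cl gauche; 3.5 + 3.4 + 2.2 + 2.4 = 11.5 kJ/mol.
CH3 at 120° (eclipsed): NH2–CH2Cl eclipsed, H–CH3 eclipsed, CN–SH eclipsed; 12.8 + 6.1 + 7.6 = 26.5 kJ/mol.
CH3 at 180° (staggered): NH2–SH gauche, NH2–CH2Cl gauche, CN–CH3 gauche, CN–SH gauche; 2.6 + 3.4 + 3.0 + 2.2 = 11.2 kJ/mol.
CH3 at 240° (eclipsed): NH2–SH eclipsed, H–CH2Cl eclipsed, CN–CH3 eclipsed; 10.0 + 8.0 + 9.6 = 27.6 kJ/mol.
CH3 at 300° (staggered): NH2–CH3 gauche, NH2–SH gauche, CN–CH3 gauche, CN–CH2Cl gauche; 3.5 + 2.6 + 3.0 + 2.4 = 11.5 kJ/mol.
The minimum (11.2 kJ/mol) occurs with CH3 at 180°.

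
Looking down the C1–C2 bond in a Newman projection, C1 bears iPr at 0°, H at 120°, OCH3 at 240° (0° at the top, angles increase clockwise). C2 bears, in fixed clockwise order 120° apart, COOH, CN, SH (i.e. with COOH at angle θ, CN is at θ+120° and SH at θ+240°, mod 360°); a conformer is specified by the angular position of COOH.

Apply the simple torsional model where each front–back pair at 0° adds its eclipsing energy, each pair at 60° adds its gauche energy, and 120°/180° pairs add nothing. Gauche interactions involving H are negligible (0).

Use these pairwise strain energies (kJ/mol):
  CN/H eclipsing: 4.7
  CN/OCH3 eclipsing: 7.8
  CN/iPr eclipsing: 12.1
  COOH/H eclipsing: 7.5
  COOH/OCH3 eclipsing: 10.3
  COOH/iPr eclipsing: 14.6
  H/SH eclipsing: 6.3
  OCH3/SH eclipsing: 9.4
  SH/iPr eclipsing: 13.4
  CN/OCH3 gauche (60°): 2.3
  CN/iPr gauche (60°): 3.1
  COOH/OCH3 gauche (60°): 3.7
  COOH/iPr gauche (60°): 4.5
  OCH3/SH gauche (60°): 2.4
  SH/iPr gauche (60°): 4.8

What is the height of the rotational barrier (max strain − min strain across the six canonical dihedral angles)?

15.0 kJ/mol

COOH at 0° is eclipsed. iPr at 0° is eclipsed with COOH at 0° (14.6); H at 120° is eclipsed with CN at 120° (4.7); OCH3 at 240° is eclipsed with SH at 240° (9.4). Total 28.7 kJ/mol.
COOH at 60° is staggered. iPr at 0° is gauche with COOH at 60° (4.5); iPr at 0° is gauche with SH at 300° (4.8); OCH3 at 240° is gauche with CN at 180° (2.3); OCH3 at 240° is gauche with SH at 300° (2.4). Total 14.0 kJ/mol.
COOH at 120° is eclipsed. iPr at 0° is eclipsed with SH at 0° (13.4); H at 120° is eclipsed with COOH at 120° (7.5); OCH3 at 240° is eclipsed with CN at 240° (7.8). Total 28.7 kJ/mol.
COOH at 180° is staggered. iPr at 0° is gauche with CN at 300° (3.1); iPr at 0° is gauche with SH at 60° (4.8); OCH3 at 240° is gauche with COOH at 180° (3.7); OCH3 at 240° is gauche with CN at 300° (2.3). Total 13.9 kJ/mol.
COOH at 240° is eclipsed. iPr at 0° is eclipsed with CN at 0° (12.1); H at 120° is eclipsed with SH at 120° (6.3); OCH3 at 240° is eclipsed with COOH at 240° (10.3). Total 28.7 kJ/mol.
COOH at 300° is staggered. iPr at 0° is gauche with COOH at 300° (4.5); iPr at 0° is gauche with CN at 60° (3.1); OCH3 at 240° is gauche with COOH at 300° (3.7); OCH3 at 240° is gauche with SH at 180° (2.4). Total 13.7 kJ/mol.
Max at 0° (28.7 kJ/mol), min at 300° (13.7 kJ/mol); barrier = 15.0 kJ/mol.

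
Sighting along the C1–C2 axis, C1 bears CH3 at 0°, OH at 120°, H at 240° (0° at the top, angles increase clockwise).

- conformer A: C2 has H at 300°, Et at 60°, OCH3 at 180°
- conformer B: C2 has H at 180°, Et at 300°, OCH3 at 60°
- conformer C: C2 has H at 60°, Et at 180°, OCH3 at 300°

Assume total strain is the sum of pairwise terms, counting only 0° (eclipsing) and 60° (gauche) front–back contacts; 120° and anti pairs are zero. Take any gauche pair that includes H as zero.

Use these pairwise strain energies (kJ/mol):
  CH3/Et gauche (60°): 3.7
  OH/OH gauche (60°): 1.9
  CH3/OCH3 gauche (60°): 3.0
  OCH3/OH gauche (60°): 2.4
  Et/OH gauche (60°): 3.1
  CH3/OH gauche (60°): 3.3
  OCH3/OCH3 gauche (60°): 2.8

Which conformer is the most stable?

A (staggered): CH3(0°)/Et(60°) gauche 3.7; OH(120°)/Et(60°) gauche 3.1; OH(120°)/OCH3(180°) gauche 2.4 → 9.2 kJ/mol.
B (staggered): CH3(0°)/Et(300°) gauche 3.7; CH3(0°)/OCH3(60°) gauche 3.0; OH(120°)/OCH3(60°) gauche 2.4 → 9.1 kJ/mol.
C (staggered): CH3(0°)/OCH3(300°) gauche 3.0; OH(120°)/Et(180°) gauche 3.1 → 6.1 kJ/mol.
C has the lowest total (6.1 kJ/mol).

C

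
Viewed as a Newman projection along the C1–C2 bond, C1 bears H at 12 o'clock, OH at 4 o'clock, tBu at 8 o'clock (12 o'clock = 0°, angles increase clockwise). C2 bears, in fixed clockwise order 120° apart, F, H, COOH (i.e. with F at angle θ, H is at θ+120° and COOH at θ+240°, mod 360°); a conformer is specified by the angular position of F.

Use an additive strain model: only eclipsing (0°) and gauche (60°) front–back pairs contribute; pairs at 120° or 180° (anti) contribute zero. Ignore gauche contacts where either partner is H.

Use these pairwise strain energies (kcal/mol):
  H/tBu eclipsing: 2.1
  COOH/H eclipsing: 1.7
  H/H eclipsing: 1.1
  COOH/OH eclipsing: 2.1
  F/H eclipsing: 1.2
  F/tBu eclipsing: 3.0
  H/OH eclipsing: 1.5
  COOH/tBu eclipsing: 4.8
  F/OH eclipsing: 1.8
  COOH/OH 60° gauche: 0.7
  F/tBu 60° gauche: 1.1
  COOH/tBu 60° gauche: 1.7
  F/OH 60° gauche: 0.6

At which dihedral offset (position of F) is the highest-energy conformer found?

F at 0° is eclipsed. H at 0° is eclipsed with F at 0° (1.2); OH at 120° is eclipsed with H at 120° (1.5); tBu at 240° is eclipsed with COOH at 240° (4.8). Total 7.5 kcal/mol.
F at 60° is staggered. OH at 120° is gauche with F at 60° (0.6); tBu at 240° is gauche with COOH at 300° (1.7). Total 2.3 kcal/mol.
F at 120° is eclipsed. H at 0° is eclipsed with COOH at 0° (1.7); OH at 120° is eclipsed with F at 120° (1.8); tBu at 240° is eclipsed with H at 240° (2.1). Total 5.6 kcal/mol.
F at 180° is staggered. OH at 120° is gauche with F at 180° (0.6); OH at 120° is gauche with COOH at 60° (0.7); tBu at 240° is gauche with F at 180° (1.1). Total 2.4 kcal/mol.
F at 240° is eclipsed. H at 0° is eclipsed with H at 0° (1.1); OH at 120° is eclipsed with COOH at 120° (2.1); tBu at 240° is eclipsed with F at 240° (3.0). Total 6.2 kcal/mol.
F at 300° is staggered. OH at 120° is gauche with COOH at 180° (0.7); tBu at 240° is gauche with F at 300° (1.1); tBu at 240° is gauche with COOH at 180° (1.7). Total 3.5 kcal/mol.
The maximum (7.5 kcal/mol) occurs with F at 0°.

0°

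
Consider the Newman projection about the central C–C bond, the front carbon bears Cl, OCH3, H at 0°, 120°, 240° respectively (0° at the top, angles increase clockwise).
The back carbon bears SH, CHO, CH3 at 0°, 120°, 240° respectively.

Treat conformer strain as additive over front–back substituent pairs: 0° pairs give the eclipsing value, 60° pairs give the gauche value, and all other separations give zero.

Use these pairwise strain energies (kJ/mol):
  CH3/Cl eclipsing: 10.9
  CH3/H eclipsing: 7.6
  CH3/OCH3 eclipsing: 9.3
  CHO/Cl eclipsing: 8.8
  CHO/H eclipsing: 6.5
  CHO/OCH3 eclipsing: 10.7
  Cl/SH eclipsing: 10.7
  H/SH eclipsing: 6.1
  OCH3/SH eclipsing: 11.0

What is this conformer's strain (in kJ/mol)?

29.0 kJ/mol

This conformer (eclipsed): Cl–SH eclipsed, OCH3–CHO eclipsed, H–CH3 eclipsed; 10.7 + 10.7 + 7.6 = 29.0 kJ/mol.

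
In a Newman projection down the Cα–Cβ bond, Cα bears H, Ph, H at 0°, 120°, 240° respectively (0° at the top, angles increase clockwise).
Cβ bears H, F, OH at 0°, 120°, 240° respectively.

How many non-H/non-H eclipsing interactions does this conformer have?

Non-H eclipsing pairs: Ph(120°)/F(120°) — 1 interaction.

1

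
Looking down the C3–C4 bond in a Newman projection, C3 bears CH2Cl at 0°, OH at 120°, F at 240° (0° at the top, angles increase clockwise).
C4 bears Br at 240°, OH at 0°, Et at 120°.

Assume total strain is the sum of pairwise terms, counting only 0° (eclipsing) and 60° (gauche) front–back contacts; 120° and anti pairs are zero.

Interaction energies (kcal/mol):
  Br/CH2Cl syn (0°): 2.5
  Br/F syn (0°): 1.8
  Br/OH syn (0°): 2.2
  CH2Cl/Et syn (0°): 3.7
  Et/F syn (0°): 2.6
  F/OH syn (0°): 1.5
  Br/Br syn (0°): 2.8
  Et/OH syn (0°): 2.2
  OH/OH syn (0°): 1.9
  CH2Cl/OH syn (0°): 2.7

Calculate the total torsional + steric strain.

This conformer is eclipsed. CH2Cl at 0° is eclipsed with OH at 0° (2.7); OH at 120° is eclipsed with Et at 120° (2.2); F at 240° is eclipsed with Br at 240° (1.8). Total 6.7 kcal/mol.

6.7 kcal/mol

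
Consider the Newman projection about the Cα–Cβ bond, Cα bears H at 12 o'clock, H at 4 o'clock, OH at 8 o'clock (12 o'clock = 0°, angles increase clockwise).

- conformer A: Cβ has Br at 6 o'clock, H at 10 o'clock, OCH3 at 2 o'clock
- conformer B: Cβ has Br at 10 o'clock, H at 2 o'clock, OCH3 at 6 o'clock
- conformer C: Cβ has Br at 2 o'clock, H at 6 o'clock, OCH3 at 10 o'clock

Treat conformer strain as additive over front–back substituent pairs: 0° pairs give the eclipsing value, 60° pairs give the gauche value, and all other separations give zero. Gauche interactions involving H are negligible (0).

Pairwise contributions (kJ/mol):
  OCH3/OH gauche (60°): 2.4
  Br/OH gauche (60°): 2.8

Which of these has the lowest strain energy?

C

A is staggered. OH at 240° is gauche with Br at 180° (2.8). Total 2.8 kJ/mol.
B is staggered. OH at 240° is gauche with Br at 300° (2.8); OH at 240° is gauche with OCH3 at 180° (2.4). Total 5.2 kJ/mol.
C is staggered. OH at 240° is gauche with OCH3 at 300° (2.4). Total 2.4 kJ/mol.
C has the lowest total (2.4 kJ/mol).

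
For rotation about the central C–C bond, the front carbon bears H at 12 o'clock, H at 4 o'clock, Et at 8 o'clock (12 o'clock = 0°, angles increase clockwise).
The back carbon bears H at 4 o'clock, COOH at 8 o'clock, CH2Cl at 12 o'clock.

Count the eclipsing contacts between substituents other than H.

1

Non-H eclipsing pairs: Et(240°)/COOH(240°) — 1 interaction.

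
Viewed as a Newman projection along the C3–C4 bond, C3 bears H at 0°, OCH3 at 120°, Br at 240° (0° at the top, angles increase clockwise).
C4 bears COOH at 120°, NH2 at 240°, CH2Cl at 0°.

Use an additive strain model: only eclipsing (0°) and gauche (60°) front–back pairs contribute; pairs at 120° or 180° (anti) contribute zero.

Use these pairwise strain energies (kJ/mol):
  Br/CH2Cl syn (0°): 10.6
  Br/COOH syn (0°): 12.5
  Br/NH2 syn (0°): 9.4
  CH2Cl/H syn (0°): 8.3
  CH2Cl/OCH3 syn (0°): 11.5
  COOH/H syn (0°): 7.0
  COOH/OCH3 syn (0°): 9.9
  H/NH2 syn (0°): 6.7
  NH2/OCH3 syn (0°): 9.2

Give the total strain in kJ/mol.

27.6 kJ/mol

This conformer (eclipsed): H–CH2Cl eclipsed, OCH3–COOH eclipsed, Br–NH2 eclipsed; 8.3 + 9.9 + 9.4 = 27.6 kJ/mol.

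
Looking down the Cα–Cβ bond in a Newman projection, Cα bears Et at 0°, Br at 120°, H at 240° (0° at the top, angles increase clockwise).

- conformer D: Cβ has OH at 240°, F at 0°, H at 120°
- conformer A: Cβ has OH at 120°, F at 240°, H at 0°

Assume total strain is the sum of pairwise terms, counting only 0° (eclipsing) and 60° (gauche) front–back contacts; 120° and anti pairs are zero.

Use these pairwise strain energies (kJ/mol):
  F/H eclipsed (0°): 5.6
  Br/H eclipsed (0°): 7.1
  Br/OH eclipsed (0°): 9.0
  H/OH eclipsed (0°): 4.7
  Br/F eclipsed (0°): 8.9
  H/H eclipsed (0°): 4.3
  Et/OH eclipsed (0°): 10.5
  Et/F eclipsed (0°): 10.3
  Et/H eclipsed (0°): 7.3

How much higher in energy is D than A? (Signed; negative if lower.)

D (eclipsed): Et(0°)/F(0°) eclipsed 10.3; Br(120°)/H(120°) eclipsed 7.1; H(240°)/OH(240°) eclipsed 4.7 → 22.1 kJ/mol.
A (eclipsed): Et(0°)/H(0°) eclipsed 7.3; Br(120°)/OH(120°) eclipsed 9.0; H(240°)/F(240°) eclipsed 5.6 → 21.9 kJ/mol.
E(D) − E(A) = 22.1 − 21.9 = +0.2 kJ/mol.

+0.2 kJ/mol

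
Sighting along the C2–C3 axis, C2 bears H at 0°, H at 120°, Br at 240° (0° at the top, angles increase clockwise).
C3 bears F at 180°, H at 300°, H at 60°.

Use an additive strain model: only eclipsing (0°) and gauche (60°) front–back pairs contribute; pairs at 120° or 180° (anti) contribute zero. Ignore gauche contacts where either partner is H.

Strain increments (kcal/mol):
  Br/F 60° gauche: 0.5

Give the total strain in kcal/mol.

This conformer is staggered. Br at 240° is gauche with F at 180° (0.5). Total 0.5 kcal/mol.

0.5 kcal/mol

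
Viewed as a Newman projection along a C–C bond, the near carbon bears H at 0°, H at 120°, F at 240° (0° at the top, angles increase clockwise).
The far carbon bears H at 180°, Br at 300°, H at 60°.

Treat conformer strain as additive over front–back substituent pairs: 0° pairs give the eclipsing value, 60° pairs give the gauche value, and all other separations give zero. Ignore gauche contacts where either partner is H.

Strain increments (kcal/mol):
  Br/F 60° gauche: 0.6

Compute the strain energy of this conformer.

This conformer (staggered): F–Br gauche; 0.6 = 0.6 kcal/mol.

0.6 kcal/mol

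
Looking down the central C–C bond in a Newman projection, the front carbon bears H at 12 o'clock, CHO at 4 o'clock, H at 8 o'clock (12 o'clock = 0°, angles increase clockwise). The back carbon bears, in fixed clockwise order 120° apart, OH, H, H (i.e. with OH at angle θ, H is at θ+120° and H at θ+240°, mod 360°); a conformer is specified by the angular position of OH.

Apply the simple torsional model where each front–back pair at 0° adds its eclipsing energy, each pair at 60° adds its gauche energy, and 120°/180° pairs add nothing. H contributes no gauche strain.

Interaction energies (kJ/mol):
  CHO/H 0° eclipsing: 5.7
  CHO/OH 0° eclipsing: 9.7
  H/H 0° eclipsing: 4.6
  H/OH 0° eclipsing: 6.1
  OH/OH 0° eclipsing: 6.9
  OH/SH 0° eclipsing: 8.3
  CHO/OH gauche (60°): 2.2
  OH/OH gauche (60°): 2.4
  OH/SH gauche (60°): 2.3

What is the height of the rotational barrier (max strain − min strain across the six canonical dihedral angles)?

OH at 0° (eclipsed): H(0°)/OH(0°) eclipsed 6.1; CHO(120°)/H(120°) eclipsed 5.7; H(240°)/H(240°) eclipsed 4.6 → 16.4 kJ/mol.
OH at 60° (staggered): CHO(120°)/OH(60°) gauche 2.2 → 2.2 kJ/mol.
OH at 120° (eclipsed): H(0°)/H(0°) eclipsed 4.6; CHO(120°)/OH(120°) eclipsed 9.7; H(240°)/H(240°) eclipsed 4.6 → 18.9 kJ/mol.
OH at 180° (staggered): CHO(120°)/OH(180°) gauche 2.2 → 2.2 kJ/mol.
OH at 240° (eclipsed): H(0°)/H(0°) eclipsed 4.6; CHO(120°)/H(120°) eclipsed 5.7; H(240°)/OH(240°) eclipsed 6.1 → 16.4 kJ/mol.
OH at 300° (staggered): no non-H gauche contacts → 0.0 kJ/mol.
Max at 120° (18.9 kJ/mol), min at 300° (0.0 kJ/mol); barrier = 18.9 kJ/mol.

18.9 kJ/mol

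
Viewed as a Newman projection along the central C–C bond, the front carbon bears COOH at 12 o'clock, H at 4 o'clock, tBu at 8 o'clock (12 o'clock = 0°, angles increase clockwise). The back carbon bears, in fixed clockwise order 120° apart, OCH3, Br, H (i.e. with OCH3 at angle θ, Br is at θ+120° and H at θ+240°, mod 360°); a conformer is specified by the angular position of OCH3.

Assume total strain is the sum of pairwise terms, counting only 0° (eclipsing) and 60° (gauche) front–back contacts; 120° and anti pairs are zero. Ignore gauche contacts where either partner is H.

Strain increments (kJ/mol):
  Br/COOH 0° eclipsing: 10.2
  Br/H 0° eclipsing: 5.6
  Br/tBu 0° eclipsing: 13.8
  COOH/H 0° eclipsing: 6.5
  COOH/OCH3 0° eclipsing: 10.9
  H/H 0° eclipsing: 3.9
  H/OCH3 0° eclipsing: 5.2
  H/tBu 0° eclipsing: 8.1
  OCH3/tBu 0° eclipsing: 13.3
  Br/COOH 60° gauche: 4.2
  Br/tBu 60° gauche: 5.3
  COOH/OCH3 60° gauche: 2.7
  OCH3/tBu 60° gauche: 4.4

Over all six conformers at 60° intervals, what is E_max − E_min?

OCH3 at 0° (eclipsed): COOH–OCH3 eclipsed, H–Br eclipsed, tBu–H eclipsed; 10.9 + 5.6 + 8.1 = 24.6 kJ/mol.
OCH3 at 60° (staggered): COOH–OCH3 gauche, tBu–Br gauche; 2.7 + 5.3 = 8.0 kJ/mol.
OCH3 at 120° (eclipsed): COOH–H eclipsed, H–OCH3 eclipsed, tBu–Br eclipsed; 6.5 + 5.2 + 13.8 = 25.5 kJ/mol.
OCH3 at 180° (staggered): COOH–Br gauche, tBu–OCH3 gauche, tBu–Br gauche; 4.2 + 4.4 + 5.3 = 13.9 kJ/mol.
OCH3 at 240° (eclipsed): COOH–Br eclipsed, H–H eclipsed, tBu–OCH3 eclipsed; 10.2 + 3.9 + 13.3 = 27.4 kJ/mol.
OCH3 at 300° (staggered): COOH–OCH3 gauche, COOH–Br gauche, tBu–OCH3 gauche; 2.7 + 4.2 + 4.4 = 11.3 kJ/mol.
Max at 240° (27.4 kJ/mol), min at 60° (8.0 kJ/mol); barrier = 19.4 kJ/mol.

19.4 kJ/mol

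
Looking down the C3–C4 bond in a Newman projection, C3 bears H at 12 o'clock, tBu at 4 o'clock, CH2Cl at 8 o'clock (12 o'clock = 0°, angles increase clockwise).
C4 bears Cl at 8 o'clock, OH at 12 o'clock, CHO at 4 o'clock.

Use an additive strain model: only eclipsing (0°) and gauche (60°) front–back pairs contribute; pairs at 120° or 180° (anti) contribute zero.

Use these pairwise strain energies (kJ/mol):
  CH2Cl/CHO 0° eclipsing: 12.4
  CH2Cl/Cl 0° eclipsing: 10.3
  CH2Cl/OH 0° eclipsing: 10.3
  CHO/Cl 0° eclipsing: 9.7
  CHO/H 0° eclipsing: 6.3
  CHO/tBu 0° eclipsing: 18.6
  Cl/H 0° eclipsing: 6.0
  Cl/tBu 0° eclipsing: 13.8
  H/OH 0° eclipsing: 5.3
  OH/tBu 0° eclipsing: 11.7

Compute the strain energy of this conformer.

This conformer (eclipsed): H–OH eclipsed, tBu–CHO eclipsed, CH2Cl–Cl eclipsed; 5.3 + 18.6 + 10.3 = 34.2 kJ/mol.

34.2 kJ/mol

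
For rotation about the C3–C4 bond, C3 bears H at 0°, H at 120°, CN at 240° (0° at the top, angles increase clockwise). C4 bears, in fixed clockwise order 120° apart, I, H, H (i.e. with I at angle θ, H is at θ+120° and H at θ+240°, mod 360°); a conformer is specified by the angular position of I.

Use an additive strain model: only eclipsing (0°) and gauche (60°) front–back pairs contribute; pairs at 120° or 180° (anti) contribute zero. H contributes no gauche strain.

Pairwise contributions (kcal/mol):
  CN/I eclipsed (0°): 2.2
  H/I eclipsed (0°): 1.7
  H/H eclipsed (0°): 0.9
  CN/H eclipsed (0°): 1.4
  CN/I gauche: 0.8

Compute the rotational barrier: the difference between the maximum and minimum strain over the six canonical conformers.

I at 0° (eclipsed): H–I eclipsed, H–H eclipsed, CN–H eclipsed; 1.7 + 0.9 + 1.4 = 4.0 kcal/mol.
I at 60° (staggered): no non-H gauche contacts → 0.0 kcal/mol.
I at 120° (eclipsed): H–H eclipsed, H–I eclipsed, CN–H eclipsed; 0.9 + 1.7 + 1.4 = 4.0 kcal/mol.
I at 180° (staggered): CN–I gauche; 0.8 = 0.8 kcal/mol.
I at 240° (eclipsed): H–H eclipsed, H–H eclipsed, CN–I eclipsed; 0.9 + 0.9 + 2.2 = 4.0 kcal/mol.
I at 300° (staggered): CN–I gauche; 0.8 = 0.8 kcal/mol.
Max at 0° (4.0 kcal/mol), min at 60° (0.0 kcal/mol); barrier = 4.0 kcal/mol.

4.0 kcal/mol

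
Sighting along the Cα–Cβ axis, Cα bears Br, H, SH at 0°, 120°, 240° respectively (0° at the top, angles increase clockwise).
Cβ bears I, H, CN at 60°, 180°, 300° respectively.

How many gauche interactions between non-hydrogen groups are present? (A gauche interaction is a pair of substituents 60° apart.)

Non-H gauche pairs: Br(0°)/I(60°); Br(0°)/CN(300°); SH(240°)/CN(300°) — 3 interactions.

3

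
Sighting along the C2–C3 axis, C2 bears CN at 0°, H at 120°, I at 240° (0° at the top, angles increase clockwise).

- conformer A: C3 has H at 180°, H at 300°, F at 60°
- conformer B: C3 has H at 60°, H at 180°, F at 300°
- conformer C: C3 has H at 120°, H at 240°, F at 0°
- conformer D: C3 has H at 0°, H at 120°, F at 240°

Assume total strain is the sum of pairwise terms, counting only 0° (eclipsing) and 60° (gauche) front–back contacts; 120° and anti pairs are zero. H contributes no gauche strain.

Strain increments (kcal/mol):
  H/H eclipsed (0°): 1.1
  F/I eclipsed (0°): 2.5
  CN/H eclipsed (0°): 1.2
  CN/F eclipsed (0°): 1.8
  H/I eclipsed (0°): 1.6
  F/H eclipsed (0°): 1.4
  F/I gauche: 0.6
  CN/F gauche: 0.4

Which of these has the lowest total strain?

A

A (staggered): CN–F gauche; 0.4 = 0.4 kcal/mol.
B (staggered): CN–F gauche, I–F gauche; 0.4 + 0.6 = 1.0 kcal/mol.
C (eclipsed): CN–F eclipsed, H–H eclipsed, I–H eclipsed; 1.8 + 1.1 + 1.6 = 4.5 kcal/mol.
D (eclipsed): CN–H eclipsed, H–H eclipsed, I–F eclipsed; 1.2 + 1.1 + 2.5 = 4.8 kcal/mol.
A has the lowest total (0.4 kcal/mol).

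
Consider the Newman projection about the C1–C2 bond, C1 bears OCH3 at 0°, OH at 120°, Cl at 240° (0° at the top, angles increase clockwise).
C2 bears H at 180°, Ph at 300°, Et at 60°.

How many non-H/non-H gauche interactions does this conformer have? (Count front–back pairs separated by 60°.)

Non-H gauche pairs: OCH3(0°)/Ph(300°); OCH3(0°)/Et(60°); OH(120°)/Et(60°); Cl(240°)/Ph(300°) — 4 interactions.

4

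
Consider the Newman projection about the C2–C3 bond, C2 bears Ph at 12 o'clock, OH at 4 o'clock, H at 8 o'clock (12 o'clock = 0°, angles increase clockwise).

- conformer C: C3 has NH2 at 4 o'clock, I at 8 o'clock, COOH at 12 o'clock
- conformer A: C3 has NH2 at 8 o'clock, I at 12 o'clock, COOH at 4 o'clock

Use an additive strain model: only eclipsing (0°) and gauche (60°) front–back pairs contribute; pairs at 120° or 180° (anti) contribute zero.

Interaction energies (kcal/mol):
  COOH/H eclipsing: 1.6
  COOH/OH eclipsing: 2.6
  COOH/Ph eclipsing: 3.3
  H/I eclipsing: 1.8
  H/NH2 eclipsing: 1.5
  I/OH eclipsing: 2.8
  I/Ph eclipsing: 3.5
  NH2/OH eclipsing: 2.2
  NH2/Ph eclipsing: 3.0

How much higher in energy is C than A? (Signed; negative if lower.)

C (eclipsed): Ph(0°)/COOH(0°) eclipsed 3.3; OH(120°)/NH2(120°) eclipsed 2.2; H(240°)/I(240°) eclipsed 1.8 → 7.3 kcal/mol.
A (eclipsed): Ph(0°)/I(0°) eclipsed 3.5; OH(120°)/COOH(120°) eclipsed 2.6; H(240°)/NH2(240°) eclipsed 1.5 → 7.6 kcal/mol.
E(C) − E(A) = 7.3 − 7.6 = -0.3 kcal/mol.

-0.3 kcal/mol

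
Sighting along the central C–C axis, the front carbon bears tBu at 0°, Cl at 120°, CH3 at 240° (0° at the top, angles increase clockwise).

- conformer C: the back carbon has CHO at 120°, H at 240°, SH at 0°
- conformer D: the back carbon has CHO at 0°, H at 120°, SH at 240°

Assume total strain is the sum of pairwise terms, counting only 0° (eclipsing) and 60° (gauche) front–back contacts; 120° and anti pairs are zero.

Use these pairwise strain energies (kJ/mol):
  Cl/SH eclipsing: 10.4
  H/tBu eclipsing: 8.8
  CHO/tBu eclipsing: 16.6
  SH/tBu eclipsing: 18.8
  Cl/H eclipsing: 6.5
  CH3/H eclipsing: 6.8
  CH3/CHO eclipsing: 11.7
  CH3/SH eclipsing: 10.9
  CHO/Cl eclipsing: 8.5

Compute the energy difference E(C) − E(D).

C (eclipsed): tBu(0°)/SH(0°) eclipsed 18.8; Cl(120°)/CHO(120°) eclipsed 8.5; CH3(240°)/H(240°) eclipsed 6.8 → 34.1 kJ/mol.
D (eclipsed): tBu(0°)/CHO(0°) eclipsed 16.6; Cl(120°)/H(120°) eclipsed 6.5; CH3(240°)/SH(240°) eclipsed 10.9 → 34.0 kJ/mol.
E(C) − E(D) = 34.1 − 34.0 = +0.1 kJ/mol.

+0.1 kJ/mol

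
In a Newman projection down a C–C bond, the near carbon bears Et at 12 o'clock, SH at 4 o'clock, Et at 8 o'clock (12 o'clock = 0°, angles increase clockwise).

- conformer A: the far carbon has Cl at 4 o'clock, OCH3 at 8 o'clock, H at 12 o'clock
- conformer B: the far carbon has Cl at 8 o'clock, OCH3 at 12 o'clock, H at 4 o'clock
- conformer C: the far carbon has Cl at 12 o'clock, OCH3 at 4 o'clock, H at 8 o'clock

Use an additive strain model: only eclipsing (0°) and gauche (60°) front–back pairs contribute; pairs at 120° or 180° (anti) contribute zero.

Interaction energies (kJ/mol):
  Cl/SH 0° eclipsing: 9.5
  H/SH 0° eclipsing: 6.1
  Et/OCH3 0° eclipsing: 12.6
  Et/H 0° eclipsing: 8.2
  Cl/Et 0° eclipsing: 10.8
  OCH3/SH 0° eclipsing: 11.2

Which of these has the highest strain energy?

A (eclipsed): Et–H eclipsed, SH–Cl eclipsed, Et–OCH3 eclipsed; 8.2 + 9.5 + 12.6 = 30.3 kJ/mol.
B (eclipsed): Et–OCH3 eclipsed, SH–H eclipsed, Et–Cl eclipsed; 12.6 + 6.1 + 10.8 = 29.5 kJ/mol.
C (eclipsed): Et–Cl eclipsed, SH–OCH3 eclipsed, Et–H eclipsed; 10.8 + 11.2 + 8.2 = 30.2 kJ/mol.
A has the highest total (30.3 kJ/mol).

A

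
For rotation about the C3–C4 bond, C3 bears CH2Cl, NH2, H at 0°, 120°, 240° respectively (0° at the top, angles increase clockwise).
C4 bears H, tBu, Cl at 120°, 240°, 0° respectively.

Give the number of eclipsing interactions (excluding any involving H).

Non-H eclipsing pairs: CH2Cl(0°)/Cl(0°) — 1 interaction.

1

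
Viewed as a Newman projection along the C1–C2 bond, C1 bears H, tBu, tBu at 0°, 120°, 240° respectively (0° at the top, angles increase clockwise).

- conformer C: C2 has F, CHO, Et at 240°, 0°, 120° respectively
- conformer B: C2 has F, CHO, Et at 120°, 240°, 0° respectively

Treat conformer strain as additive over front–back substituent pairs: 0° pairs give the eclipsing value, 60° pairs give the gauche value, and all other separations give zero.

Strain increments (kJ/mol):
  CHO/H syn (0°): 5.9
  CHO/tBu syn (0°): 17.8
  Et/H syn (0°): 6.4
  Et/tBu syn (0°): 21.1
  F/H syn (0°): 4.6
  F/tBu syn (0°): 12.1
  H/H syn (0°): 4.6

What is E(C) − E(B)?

C (eclipsed): H–CHO eclipsed, tBu–Et eclipsed, tBu–F eclipsed; 5.9 + 21.1 + 12.1 = 39.1 kJ/mol.
B (eclipsed): H–Et eclipsed, tBu–F eclipsed, tBu–CHO eclipsed; 6.4 + 12.1 + 17.8 = 36.3 kJ/mol.
E(C) − E(B) = 39.1 − 36.3 = +2.8 kJ/mol.

+2.8 kJ/mol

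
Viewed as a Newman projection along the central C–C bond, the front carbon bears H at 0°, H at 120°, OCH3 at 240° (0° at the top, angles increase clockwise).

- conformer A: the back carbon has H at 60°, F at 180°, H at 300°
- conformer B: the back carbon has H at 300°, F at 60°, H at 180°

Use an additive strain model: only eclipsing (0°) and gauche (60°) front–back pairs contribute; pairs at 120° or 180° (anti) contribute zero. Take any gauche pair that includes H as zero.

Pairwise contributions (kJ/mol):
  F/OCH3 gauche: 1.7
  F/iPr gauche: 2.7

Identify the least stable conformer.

A is staggered. OCH3 at 240° is gauche with F at 180° (1.7). Total 1.7 kJ/mol.
B (staggered): no non-H gauche contacts → 0.0 kJ/mol.
A has the highest total (1.7 kJ/mol).

A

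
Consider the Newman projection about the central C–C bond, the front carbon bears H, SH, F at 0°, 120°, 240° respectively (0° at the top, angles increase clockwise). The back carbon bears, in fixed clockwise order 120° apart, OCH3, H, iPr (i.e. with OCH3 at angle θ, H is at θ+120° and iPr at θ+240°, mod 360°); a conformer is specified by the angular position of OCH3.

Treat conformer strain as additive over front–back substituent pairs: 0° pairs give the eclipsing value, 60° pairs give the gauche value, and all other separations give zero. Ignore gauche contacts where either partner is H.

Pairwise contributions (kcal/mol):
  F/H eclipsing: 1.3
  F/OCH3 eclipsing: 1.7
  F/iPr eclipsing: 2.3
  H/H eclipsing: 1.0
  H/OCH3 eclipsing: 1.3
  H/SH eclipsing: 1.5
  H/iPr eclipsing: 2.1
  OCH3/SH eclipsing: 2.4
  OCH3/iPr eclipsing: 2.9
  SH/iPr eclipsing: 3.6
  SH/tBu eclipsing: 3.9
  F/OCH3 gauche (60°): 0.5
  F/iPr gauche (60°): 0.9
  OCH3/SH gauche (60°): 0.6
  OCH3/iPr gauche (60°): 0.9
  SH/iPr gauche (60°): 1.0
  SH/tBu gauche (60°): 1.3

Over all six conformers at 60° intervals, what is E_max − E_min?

4.8 kcal/mol

OCH3 at 0° (eclipsed): H(0°)/OCH3(0°) eclipsed 1.3; SH(120°)/H(120°) eclipsed 1.5; F(240°)/iPr(240°) eclipsed 2.3 → 5.1 kcal/mol.
OCH3 at 60° (staggered): SH(120°)/OCH3(60°) gauche 0.6; F(240°)/iPr(300°) gauche 0.9 → 1.5 kcal/mol.
OCH3 at 120° (eclipsed): H(0°)/iPr(0°) eclipsed 2.1; SH(120°)/OCH3(120°) eclipsed 2.4; F(240°)/H(240°) eclipsed 1.3 → 5.8 kcal/mol.
OCH3 at 180° (staggered): SH(120°)/OCH3(180°) gauche 0.6; SH(120°)/iPr(60°) gauche 1.0; F(240°)/OCH3(180°) gauche 0.5 → 2.1 kcal/mol.
OCH3 at 240° (eclipsed): H(0°)/H(0°) eclipsed 1.0; SH(120°)/iPr(120°) eclipsed 3.6; F(240°)/OCH3(240°) eclipsed 1.7 → 6.3 kcal/mol.
OCH3 at 300° (staggered): SH(120°)/iPr(180°) gauche 1.0; F(240°)/OCH3(300°) gauche 0.5; F(240°)/iPr(180°) gauche 0.9 → 2.4 kcal/mol.
Max at 240° (6.3 kcal/mol), min at 60° (1.5 kcal/mol); barrier = 4.8 kcal/mol.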